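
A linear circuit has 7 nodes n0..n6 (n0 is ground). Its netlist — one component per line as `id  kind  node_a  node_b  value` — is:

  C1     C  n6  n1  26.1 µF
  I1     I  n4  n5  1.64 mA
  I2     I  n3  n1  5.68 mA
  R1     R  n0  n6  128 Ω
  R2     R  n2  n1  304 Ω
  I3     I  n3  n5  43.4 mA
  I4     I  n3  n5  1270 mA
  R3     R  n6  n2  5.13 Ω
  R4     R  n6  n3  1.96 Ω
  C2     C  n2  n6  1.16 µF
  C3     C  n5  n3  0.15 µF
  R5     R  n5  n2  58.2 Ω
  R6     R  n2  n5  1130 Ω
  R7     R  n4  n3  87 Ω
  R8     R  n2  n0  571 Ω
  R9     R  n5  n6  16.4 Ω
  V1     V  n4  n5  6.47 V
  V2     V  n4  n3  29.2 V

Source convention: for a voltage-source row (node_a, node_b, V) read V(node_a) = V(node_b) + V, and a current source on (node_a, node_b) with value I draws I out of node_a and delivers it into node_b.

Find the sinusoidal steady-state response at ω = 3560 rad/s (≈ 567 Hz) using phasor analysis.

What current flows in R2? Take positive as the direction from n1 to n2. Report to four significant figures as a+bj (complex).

Element admittances at ω=3560 rad/s:
  Y(C1) = 0.000+0.09292j S between n6,n1
  I1: injects 0.00164 A into n5 (from n4)
  I2: injects 0.00568 A into n1 (from n3)
  Y(R1) = 0.007812+0.000j S between n0,n6
  Y(R2) = 0.003289+0.000j S between n2,n1
  I3: injects 0.0434 A into n5 (from n3)
  I4: injects 1.27 A into n5 (from n3)
  Y(R3) = 0.1949+0.000j S between n6,n2
  Y(R4) = 0.5102+0.000j S between n6,n3
  Y(C2) = 0.000+0.004130j S between n2,n6
  Y(C3) = 0.000+0.0005340j S between n5,n3
  Y(R5) = 0.01718+0.000j S between n5,n2
  Y(R6) = 0.0008850+0.000j S between n2,n5
  Y(R7) = 0.01149+0.000j S between n4,n3
  Y(R8) = 0.001751+0.000j S between n2,n0
  Y(R9) = 0.06098+0.000j S between n5,n6
  V1: constraint V(n4)−V(n5) = 6.47
  V2: constraint V(n4)−V(n3) = 29.2
Assemble and solve the 8×8 MNA system:
  V(n1)=-0.2965-0.1129j  V(n2)=1.336-0.02688j  V(n3)=-3.308+0.005018j  V(n4)=25.89+0.005018j  V(n5)=19.42+0.005018j  V(n6)=-0.2996+0.006027j
  i(V1)=0.2142+0.01265j  i(V2)=-0.5515-0.01265j

-0.005371-0.0002830j A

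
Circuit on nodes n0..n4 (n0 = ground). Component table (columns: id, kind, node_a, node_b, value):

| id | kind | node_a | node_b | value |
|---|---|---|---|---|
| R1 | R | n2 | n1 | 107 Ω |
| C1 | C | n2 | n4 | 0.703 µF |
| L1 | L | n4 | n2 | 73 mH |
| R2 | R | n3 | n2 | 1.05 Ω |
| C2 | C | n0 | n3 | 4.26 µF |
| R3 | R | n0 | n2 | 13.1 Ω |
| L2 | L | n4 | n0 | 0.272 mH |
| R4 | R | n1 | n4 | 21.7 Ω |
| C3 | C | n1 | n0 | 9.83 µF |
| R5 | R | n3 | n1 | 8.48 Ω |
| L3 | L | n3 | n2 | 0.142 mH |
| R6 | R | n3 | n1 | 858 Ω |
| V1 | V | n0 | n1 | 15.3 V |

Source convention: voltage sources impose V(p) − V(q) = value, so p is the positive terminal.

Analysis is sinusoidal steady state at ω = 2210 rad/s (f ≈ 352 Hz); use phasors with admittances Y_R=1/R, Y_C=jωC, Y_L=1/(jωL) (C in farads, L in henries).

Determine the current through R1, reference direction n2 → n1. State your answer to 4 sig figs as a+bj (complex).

0.05364+0.003142j A

MNA unknowns: 4 node voltages V₁..V_4 plus 1 source current (V1)
R1: Y=0.009346+0.000j on G[2,1]
C1: Y=0.000+0.001554j on G[2,4]
L1: Y=0.000-0.006198j on G[4,2]
R2: Y=0.9524+0.000j on G[3,2]
C2: Y=0.000+0.009415j on G[0,3]
R3: Y=0.07634+0.000j on G[0,2]
L2: Y=0.000-1.664j on G[4,0]
R4: Y=0.04608+0.000j on G[1,4]
C3: Y=0.000+0.02172j on G[1,0]
R5: Y=0.1179+0.000j on G[3,1]
L3: Y=0.000-3.187j on G[3,2]
R6: Y=0.001166+0.000j on G[3,1]
V1: row V0−V1=15.3, i_V1 at 0,1
solve → V1=-15.30+0.000j, V2=-9.561+0.3362j, V3=-9.640+0.1487j, V4=-0.03824-0.4207j
aux → i_V1=-1.431-0.3339j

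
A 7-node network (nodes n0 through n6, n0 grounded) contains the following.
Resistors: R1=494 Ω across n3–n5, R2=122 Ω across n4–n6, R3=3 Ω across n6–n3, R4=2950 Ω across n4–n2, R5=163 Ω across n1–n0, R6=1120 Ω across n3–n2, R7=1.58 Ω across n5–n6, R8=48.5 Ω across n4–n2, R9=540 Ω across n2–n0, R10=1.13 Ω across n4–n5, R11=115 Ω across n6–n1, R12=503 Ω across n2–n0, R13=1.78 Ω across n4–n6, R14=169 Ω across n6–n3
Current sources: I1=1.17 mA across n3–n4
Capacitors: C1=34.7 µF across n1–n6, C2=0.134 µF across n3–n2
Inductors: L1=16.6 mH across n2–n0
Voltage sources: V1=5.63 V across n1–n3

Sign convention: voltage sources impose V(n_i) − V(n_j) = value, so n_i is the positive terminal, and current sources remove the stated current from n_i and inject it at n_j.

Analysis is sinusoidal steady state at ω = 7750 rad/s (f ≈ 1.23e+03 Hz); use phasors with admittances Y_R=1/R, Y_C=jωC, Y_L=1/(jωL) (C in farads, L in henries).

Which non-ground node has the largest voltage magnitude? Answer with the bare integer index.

MNA unknowns: 6 node voltages V₁..V_6 plus 1 source current (V1)
R1: Y=0.002024+0.000j on G[3,5]
R2: Y=0.008197+0.000j on G[4,6]
I1: z[3]−=0.00117, z[4]+=0.00117
R3: Y=0.3333+0.000j on G[6,3]
R4: Y=0.0003390+0.000j on G[4,2]
C1: Y=0.000+0.2689j on G[1,6]
R5: Y=0.006135+0.000j on G[1,0]
R6: Y=0.0008929+0.000j on G[3,2]
C2: Y=0.000+0.001039j on G[3,2]
R7: Y=0.6329+0.000j on G[5,6]
R8: Y=0.02062+0.000j on G[4,2]
R9: Y=0.001852+0.000j on G[2,0]
R10: Y=0.8850+0.000j on G[4,5]
R11: Y=0.008696+0.000j on G[6,1]
R12: Y=0.001988+0.000j on G[2,0]
R13: Y=0.5618+0.000j on G[4,6]
R14: Y=0.005917+0.000j on G[6,3]
L1: Y=0.000-0.007773j on G[2,0]
V1: row V1−V3=5.63, i_V1 at 1,3
solve → V1=1.362-2.024j, V2=-1.711-0.2300j, V3=-4.268-2.024j, V4=-2.089+0.5655j, V5=-2.095+0.5708j, V6=-2.096+0.5865j
aux → i_V1=-0.7403-0.8950j

3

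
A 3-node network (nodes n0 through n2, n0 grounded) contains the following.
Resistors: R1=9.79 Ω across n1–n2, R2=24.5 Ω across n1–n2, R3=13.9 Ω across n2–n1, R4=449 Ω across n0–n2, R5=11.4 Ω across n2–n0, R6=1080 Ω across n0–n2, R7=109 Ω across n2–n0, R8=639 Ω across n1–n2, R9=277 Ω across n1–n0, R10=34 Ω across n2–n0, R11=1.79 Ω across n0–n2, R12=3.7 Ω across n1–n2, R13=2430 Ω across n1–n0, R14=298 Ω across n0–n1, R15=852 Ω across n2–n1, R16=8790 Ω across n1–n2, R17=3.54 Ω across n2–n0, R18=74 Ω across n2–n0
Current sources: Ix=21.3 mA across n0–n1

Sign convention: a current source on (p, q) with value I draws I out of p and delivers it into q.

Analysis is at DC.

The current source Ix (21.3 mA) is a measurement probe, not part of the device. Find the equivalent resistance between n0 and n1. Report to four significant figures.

R_eq = 2.997 Ω

Element admittances at DC:
  Y(R1) = 0.1021 S between n1,n2
  Y(R2) = 0.04082 S between n1,n2
  Y(R3) = 0.07194 S between n2,n1
  Y(R4) = 0.002227 S between n0,n2
  Y(R5) = 0.08772 S between n2,n0
  Y(R6) = 0.0009259 S between n0,n2
  Y(R7) = 0.009174 S between n2,n0
  Y(R8) = 0.001565 S between n1,n2
  Y(R9) = 0.003610 S between n1,n0
  Y(R10) = 0.02941 S between n2,n0
  Y(R11) = 0.5587 S between n0,n2
  Y(R12) = 0.2703 S between n1,n2
  Y(R13) = 0.0004115 S between n1,n0
  Y(R14) = 0.003356 S between n0,n1
  Y(R15) = 0.001174 S between n2,n1
  Y(R16) = 0.0001138 S between n1,n2
  Y(R17) = 0.2825 S between n2,n0
  Y(R18) = 0.01351 S between n2,n0
  Ix: injects 0.0213 A into n1 (from n0)
Assemble and solve the 2×2 MNA system:
  V(n1)=0.06385  V(n2)=0.02117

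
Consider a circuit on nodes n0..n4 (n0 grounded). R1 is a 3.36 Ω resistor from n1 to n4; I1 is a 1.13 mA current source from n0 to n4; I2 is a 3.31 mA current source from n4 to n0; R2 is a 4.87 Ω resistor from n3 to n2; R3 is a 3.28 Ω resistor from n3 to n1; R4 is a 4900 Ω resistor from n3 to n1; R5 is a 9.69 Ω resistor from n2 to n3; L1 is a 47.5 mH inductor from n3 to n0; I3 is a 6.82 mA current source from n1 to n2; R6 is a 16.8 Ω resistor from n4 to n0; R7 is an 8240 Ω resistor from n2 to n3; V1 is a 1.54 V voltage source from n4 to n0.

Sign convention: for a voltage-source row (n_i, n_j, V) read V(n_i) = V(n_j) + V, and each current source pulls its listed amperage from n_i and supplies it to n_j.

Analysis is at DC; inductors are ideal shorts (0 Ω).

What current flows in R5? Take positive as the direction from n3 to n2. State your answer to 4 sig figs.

-0.002280 A

Element admittances at DC:
  Y(R1) = 0.2976 S between n1,n4
  I1: injects 0.00113 A into n4 (from n0)
  I2: injects 0.00331 A into n0 (from n4)
  Y(R2) = 0.2053 S between n3,n2
  Y(R3) = 0.3049 S between n3,n1
  Y(R4) = 0.0002041 S between n3,n1
  Y(R5) = 0.1032 S between n2,n3
  L1: short n3↔n0 (DC inductor)
  I3: injects 0.00682 A into n2 (from n1)
  Y(R6) = 0.05952 S between n4,n0
  Y(R7) = 0.0001214 S between n2,n3
  V1: constraint V(n4)−V(n0) = 1.54
Assemble and solve the 6×6 MNA system:
  V(n1)=0.7491  V(n2)=0.02210  V(n3)=0.000  V(n4)=1.540
  i(L1)=0.2354  i(V1)=-0.3292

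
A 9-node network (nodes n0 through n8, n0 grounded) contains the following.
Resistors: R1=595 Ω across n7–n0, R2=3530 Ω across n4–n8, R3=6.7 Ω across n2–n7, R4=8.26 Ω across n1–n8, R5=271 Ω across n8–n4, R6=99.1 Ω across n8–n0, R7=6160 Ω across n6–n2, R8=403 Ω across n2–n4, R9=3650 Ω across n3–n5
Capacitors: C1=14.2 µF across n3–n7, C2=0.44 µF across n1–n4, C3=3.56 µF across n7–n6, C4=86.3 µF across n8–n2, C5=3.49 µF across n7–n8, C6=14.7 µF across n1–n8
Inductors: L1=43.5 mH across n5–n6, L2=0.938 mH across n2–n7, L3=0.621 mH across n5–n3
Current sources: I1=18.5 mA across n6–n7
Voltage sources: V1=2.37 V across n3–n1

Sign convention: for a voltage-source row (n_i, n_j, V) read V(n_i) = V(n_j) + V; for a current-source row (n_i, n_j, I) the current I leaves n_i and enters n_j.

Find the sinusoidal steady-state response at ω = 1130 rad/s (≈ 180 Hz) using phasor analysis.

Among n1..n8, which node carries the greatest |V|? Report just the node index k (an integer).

Element admittances at ω=1130 rad/s:
  Y(R1) = 0.001681+0.000j S between n7,n0
  Y(C1) = 0.000+0.01605j S between n3,n7
  Y(L1) = 0.000-0.02034j S between n5,n6
  Y(R2) = 0.0002833+0.000j S between n4,n8
  Y(R3) = 0.1493+0.000j S between n2,n7
  Y(C2) = 0.000+0.0004972j S between n1,n4
  Y(C3) = 0.000+0.004023j S between n7,n6
  Y(R4) = 0.1211+0.000j S between n1,n8
  Y(L2) = 0.000-0.9434j S between n2,n7
  Y(C4) = 0.000+0.09752j S between n8,n2
  Y(R5) = 0.003690+0.000j S between n8,n4
  I1: injects 0.0185 A into n7 (from n6)
  Y(L3) = 0.000-1.425j S between n5,n3
  Y(R6) = 0.01009+0.000j S between n8,n0
  Y(R7) = 0.0001623+0.000j S between n6,n2
  Y(C5) = 0.000+0.003944j S between n7,n8
  Y(R8) = 0.002481+0.000j S between n2,n4
  Y(C6) = 0.000+0.01661j S between n1,n8
  Y(R9) = 0.0002740+0.000j S between n3,n5
  V1: constraint V(n3)−V(n1) = 2.37
Assemble and solve the 9×9 MNA system:
  V(n1)=-0.2932-0.2438j  V(n2)=0.3265-0.2076j  V(n3)=2.077-0.2438j  V(n4)=0.1072-0.09245j  V(n5)=2.083-0.2606j  V(n6)=2.512-1.436j  V(n7)=0.2926-0.1775j  V(n8)=-0.04873+0.02957j
  i(V1)=-0.02498-0.03736j

6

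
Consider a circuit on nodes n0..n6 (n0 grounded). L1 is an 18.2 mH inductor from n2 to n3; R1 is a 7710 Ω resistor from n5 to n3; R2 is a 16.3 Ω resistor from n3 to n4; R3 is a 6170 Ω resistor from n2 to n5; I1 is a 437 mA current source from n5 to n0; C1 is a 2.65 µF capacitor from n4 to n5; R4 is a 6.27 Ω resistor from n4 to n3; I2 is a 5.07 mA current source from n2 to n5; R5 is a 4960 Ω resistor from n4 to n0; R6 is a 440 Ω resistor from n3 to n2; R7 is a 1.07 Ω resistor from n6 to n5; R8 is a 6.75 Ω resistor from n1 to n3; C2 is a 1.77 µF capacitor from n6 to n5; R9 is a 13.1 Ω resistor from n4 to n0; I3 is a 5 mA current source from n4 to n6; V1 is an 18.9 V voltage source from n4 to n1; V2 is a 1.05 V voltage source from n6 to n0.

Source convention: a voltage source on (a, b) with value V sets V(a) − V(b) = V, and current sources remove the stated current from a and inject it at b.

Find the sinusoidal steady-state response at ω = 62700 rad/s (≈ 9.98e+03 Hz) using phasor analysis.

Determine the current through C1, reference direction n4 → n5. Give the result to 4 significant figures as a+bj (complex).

Apply KCL at each of the 6 non-ground nodes and solve the resulting linear system.
Node n1: branches {R8, V1} → V_1 = -18.48+0.2762j
Node n2: branches {L1, R3, I2, R6} → V_2 = -8.559-0.2375j
Node n3: branches {L1, R1, R2, R4, R6, R8} → V_3 = -7.175+0.2763j
Node n4: branches {R2, C1, R4, R5, R9, I3, V1} → V_4 = 0.4199+0.2762j
Node n5: branches {R1, R3, I1, C1, I2, R7, C2} → V_5 = 0.5471+0.03710j
Node n6: branches {R7, C2, I3, V2} → V_6 = 1.050+0.000j
Source currents: i(V1)=-1.675-5.417e-06j, i(V2)=-0.4691-0.02114j

-0.03973-0.02113j A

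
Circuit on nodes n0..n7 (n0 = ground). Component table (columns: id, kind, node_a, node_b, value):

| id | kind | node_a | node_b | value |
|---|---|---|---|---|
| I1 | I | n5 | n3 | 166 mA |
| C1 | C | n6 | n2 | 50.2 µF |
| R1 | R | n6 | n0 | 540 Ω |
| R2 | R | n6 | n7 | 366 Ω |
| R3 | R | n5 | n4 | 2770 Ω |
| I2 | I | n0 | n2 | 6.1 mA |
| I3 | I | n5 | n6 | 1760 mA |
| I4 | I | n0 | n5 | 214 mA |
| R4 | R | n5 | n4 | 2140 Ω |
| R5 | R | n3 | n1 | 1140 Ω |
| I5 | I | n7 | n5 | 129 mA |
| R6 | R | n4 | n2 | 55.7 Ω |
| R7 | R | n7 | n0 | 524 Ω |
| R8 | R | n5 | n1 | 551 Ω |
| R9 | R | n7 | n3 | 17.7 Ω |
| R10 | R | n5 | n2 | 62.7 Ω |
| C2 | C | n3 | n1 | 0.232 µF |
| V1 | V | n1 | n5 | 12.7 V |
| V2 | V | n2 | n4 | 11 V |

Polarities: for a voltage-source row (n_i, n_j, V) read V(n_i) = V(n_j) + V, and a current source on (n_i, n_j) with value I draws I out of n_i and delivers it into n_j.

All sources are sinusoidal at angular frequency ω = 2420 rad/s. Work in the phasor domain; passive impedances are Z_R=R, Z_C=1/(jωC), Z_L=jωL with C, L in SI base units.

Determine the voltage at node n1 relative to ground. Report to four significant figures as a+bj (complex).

MNA unknowns: 7 node voltages V₁..V_7 plus 2 source currents (V1, V2)
I1: z[5]−=0.166, z[3]+=0.166
C1: Y=0.000+0.1215j on G[6,2]
R1: Y=0.001852+0.000j on G[6,0]
R2: Y=0.002732+0.000j on G[6,7]
R3: Y=0.0003610+0.000j on G[5,4]
I2: z[0]−=0.0061, z[2]+=0.0061
I3: z[5]−=1.76, z[6]+=1.76
I4: z[0]−=0.214, z[5]+=0.214
R4: Y=0.0004673+0.000j on G[5,4]
R5: Y=0.0008772+0.000j on G[3,1]
I5: z[7]−=0.129, z[5]+=0.129
R6: Y=0.01795+0.000j on G[4,2]
R7: Y=0.001908+0.000j on G[7,0]
R8: Y=0.001815+0.000j on G[5,1]
R9: Y=0.05650+0.000j on G[7,3]
R10: Y=0.01595+0.000j on G[5,2]
C2: Y=0.000+0.0005614j on G[3,1]
V1: row V1−V5=12.7, i_V1 at 1,5
V2: row V2−V4=11, i_V2 at 2,4
solve → V1=-3.233+14.89j, V2=75.95+14.19j, V3=43.77-1.786j, V4=64.95+14.19j, V5=-15.93+14.89j, V6=75.85+1.626j, V7=41.73-1.577j
aux → i_V1=0.02755+0.01176j, i_V2=-0.1305-0.0005807j

-3.233+14.89j V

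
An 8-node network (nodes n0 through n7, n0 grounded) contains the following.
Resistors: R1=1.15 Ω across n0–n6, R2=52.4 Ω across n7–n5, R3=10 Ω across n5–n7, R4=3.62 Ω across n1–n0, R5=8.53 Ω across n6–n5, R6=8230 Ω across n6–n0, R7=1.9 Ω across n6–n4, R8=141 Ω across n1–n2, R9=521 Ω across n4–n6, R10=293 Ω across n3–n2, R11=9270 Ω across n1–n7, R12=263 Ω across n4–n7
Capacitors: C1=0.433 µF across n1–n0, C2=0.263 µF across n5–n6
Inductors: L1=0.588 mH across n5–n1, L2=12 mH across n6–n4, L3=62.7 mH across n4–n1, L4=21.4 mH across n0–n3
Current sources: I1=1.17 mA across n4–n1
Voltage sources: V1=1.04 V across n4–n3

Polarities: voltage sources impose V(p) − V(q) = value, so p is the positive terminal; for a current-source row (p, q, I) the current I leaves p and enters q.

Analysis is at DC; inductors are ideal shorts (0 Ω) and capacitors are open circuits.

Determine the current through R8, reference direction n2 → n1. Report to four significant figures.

MNA unknowns: 7 node voltages V₁..V_7 plus 5 source currents (L1, L2, L3, L4, V1)
R1: Y=0.8696 on G[0,6]
R2: Y=0.01908 on G[7,5]
R3: Y=0.1000 on G[5,7]
C1: Y=0.000 on G[1,0]
R4: Y=0.2762 on G[1,0]
L1: row V5−V1=0, i_L1 at 5,1
R5: Y=0.1172 on G[6,5]
R6: Y=0.0001215 on G[6,0]
R7: Y=0.5263 on G[6,4]
L2: row V6−V4=0, i_L2 at 6,4
R8: Y=0.007092 on G[1,2]
L3: row V4−V1=0, i_L3 at 4,1
I1: z[4]−=0.00117, z[1]+=0.00117
R9: Y=0.001919 on G[4,6]
R10: Y=0.003413 on G[3,2]
R11: Y=0.0001079 on G[1,7]
R12: Y=0.003802 on G[4,7]
L4: row V0−V3=0, i_L4 at 0,3
C2: Y=0.000 on G[5,6]
V1: row V4−V3=1.04, i_V1 at 4,3
solve → V1=1.040, V2=0.7021, V3=0.000, V4=1.040, V5=1.040, V6=1.040, V7=1.040
aux → i_L1=0.000, i_L2=-0.9045, i_L3=0.2885, i_L4=1.192, i_V1=-1.194

-0.002396 A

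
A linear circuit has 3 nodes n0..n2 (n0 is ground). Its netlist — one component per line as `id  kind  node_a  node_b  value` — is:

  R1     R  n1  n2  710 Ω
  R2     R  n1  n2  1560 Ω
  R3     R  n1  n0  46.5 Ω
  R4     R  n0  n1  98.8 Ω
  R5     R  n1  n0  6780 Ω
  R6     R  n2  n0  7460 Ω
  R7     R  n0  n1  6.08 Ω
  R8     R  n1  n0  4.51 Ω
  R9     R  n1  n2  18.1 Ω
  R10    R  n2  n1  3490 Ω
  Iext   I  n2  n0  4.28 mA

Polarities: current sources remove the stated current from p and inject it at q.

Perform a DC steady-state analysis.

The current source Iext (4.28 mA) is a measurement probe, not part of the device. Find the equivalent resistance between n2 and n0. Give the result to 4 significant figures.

R_eq = 19.71 Ω

Element admittances at DC:
  Y(R1) = 0.001408 S between n1,n2
  Y(R2) = 0.0006410 S between n1,n2
  Y(R3) = 0.02151 S between n1,n0
  Y(R4) = 0.01012 S between n0,n1
  Y(R5) = 0.0001475 S between n1,n0
  Y(R6) = 0.0001340 S between n2,n0
  Y(R7) = 0.1645 S between n0,n1
  Y(R8) = 0.2217 S between n1,n0
  Y(R9) = 0.05525 S between n1,n2
  Y(R10) = 0.0002865 S between n2,n1
  Iext: injects 0.00428 A into n0 (from n2)
Assemble and solve the 2×2 MNA system:
  V(n1)=-0.01021  V(n2)=-0.08434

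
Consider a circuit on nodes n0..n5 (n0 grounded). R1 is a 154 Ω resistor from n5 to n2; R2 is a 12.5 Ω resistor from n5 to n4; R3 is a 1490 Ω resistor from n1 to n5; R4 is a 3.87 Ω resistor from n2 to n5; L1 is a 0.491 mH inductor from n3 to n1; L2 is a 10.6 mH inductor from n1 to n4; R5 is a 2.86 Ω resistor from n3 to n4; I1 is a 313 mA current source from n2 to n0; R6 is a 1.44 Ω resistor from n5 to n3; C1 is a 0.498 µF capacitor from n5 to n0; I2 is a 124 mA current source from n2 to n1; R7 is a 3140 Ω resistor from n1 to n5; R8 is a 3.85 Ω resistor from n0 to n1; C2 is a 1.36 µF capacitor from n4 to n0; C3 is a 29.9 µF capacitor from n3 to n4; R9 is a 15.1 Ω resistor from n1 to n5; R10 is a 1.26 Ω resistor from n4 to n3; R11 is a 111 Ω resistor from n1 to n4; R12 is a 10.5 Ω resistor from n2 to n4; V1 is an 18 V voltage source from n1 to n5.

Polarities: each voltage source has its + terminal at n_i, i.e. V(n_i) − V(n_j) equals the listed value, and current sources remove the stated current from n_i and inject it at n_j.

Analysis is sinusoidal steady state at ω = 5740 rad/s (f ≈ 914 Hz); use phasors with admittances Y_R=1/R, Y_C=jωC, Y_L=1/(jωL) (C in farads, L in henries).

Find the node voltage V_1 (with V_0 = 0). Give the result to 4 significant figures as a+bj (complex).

-1.351+0.7133j V

Apply KCL at each of the 5 non-ground nodes and solve the resulting linear system.
Node n1: branches {R3, L1, L2, I2, R7, R8, R9, R11, V1} → V_1 = -1.351+0.7133j
Node n2: branches {R1, R4, I1, I2, R12} → V_2 = -19.85-0.8290j
Node n3: branches {L1, R5, R6, C3, R10} → V_3 = -16.47-5.850j
Node n4: branches {R2, L2, R5, C2, C3, R10, R11, R12} → V_4 = -16.65-5.119j
Node n5: branches {R1, R2, R3, R4, R6, C1, R7, R9, V1} → V_5 = -19.35+0.7133j
Source currents: i(V1)=-3.297+5.378j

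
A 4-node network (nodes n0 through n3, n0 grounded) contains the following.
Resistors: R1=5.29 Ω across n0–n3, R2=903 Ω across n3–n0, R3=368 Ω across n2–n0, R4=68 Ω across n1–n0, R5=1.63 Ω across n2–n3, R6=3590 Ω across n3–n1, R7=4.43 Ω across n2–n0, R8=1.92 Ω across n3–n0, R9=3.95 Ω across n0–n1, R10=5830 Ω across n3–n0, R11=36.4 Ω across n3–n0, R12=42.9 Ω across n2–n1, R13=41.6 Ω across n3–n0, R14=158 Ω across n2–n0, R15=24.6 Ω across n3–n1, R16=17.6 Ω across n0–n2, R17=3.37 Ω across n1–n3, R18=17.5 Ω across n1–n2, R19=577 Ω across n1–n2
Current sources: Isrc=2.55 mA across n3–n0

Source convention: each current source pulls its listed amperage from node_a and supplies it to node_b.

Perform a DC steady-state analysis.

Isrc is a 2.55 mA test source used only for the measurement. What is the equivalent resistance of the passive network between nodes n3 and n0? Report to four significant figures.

R_eq = 0.9004 Ω

Apply KCL at each of the 3 non-ground nodes and solve the resulting linear system.
Node n1: branches {R4, R6, R9, R12, R15, R17, R18, R19} → V_1 = -0.001311
Node n2: branches {R3, R5, R7, R12, R14, R16, R18, R19} → V_2 = -0.001536
Node n3: branches {R1, R2, R5, R6, R8, R10, R11, R13, R15, R17, Isrc} → V_3 = -0.002296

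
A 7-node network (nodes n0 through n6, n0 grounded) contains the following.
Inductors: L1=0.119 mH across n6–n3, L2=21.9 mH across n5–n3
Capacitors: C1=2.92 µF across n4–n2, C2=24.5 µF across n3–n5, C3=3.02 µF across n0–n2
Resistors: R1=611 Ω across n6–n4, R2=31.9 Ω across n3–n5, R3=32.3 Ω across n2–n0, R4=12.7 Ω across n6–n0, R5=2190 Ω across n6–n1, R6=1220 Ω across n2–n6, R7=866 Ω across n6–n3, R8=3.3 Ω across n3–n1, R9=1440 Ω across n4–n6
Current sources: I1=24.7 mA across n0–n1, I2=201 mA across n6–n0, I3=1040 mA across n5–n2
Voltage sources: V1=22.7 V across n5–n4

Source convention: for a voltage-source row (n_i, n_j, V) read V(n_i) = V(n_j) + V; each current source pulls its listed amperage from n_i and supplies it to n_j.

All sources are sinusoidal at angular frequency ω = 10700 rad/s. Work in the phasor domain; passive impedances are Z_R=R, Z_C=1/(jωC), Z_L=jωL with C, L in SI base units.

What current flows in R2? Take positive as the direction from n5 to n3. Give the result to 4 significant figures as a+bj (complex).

0.07567+0.03897j A

Element admittances at ω=10700 rad/s:
  Y(L1) = 0.000-0.7854j S between n6,n3
  Y(C1) = 0.000+0.03124j S between n4,n2
  Y(R1) = 0.001637+0.000j S between n6,n4
  Y(R2) = 0.03135+0.000j S between n3,n5
  Y(R3) = 0.03096+0.000j S between n2,n0
  Y(C2) = 0.000+0.2621j S between n3,n5
  I1: injects 0.0247 A into n1 (from n0)
  Y(R4) = 0.07874+0.000j S between n6,n0
  Y(L2) = 0.000-0.004267j S between n5,n3
  Y(C3) = 0.000+0.03231j S between n0,n2
  Y(R5) = 0.0004566+0.000j S between n6,n1
  I2: injects 0.201 A into n0 (from n6)
  I3: injects 1.04 A into n2 (from n5)
  Y(R6) = 0.0008197+0.000j S between n2,n6
  Y(R7) = 0.001155+0.000j S between n6,n3
  Y(R8) = 0.3030+0.000j S between n3,n1
  Y(R9) = 0.0006944+0.000j S between n4,n6
  V1: constraint V(n5)−V(n4) = 22.7
Assemble and solve the 7×7 MNA system:
  V(n1)=-6.734+7.912j  V(n2)=-5.860-14.72j  V(n3)=-6.817+7.912j  V(n4)=-27.10+9.155j  V(n5)=-4.403+9.155j  V(n6)=-5.974+8.191j
  i(V1)=-0.7951-0.6615j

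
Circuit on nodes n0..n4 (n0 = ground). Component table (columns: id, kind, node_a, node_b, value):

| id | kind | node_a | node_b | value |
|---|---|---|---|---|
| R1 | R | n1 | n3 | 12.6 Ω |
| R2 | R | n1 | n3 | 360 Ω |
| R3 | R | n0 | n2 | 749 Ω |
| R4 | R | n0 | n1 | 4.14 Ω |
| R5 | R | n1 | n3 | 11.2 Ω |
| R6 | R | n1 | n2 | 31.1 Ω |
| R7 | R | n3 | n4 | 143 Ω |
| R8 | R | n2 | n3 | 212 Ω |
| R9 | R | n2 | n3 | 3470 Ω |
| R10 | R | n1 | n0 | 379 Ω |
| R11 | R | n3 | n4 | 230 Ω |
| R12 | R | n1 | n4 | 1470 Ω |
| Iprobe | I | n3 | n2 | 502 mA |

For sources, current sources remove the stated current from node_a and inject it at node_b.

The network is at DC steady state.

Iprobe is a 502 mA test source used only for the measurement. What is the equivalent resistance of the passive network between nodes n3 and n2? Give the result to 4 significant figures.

Apply KCL at each of the 4 non-ground nodes and solve the resulting linear system.
Node n1: branches {R1, R2, R4, R5, R6, R10, R12} → V_1 = -0.06918
Node n2: branches {R3, R6, R8, R9, Iprobe} → V_2 = 12.65
Node n3: branches {R1, R2, R5, R7, R8, R9, R11, Iprobe} → V_3 = -2.545
Node n4: branches {R7, R11, R12} → V_4 = -2.404

R_eq = 30.27 Ω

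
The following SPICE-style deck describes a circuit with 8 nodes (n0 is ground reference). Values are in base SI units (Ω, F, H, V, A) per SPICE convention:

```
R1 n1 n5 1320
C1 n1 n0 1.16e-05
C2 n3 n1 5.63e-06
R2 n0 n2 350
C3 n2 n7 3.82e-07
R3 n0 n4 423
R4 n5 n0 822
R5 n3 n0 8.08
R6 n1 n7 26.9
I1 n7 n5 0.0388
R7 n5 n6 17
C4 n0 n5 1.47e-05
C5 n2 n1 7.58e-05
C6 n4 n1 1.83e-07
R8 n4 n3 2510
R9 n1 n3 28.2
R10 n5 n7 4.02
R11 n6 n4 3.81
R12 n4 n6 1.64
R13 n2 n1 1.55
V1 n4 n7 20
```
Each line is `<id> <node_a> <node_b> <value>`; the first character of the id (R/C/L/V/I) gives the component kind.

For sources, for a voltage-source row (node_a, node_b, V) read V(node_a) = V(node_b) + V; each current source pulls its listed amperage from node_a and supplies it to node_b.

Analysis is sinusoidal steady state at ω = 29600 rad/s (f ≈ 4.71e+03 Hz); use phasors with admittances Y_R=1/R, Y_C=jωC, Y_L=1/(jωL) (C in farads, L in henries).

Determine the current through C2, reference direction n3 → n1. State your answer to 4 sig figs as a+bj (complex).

0.02169-0.01741j A

MNA unknowns: 7 node voltages V₁..V_7 plus 1 source current (V1)
R1: Y=0.0007576+0.000j on G[1,5]
C1: Y=0.000+0.3434j on G[1,0]
C2: Y=0.000+0.1666j on G[3,1]
R2: Y=0.002857+0.000j on G[0,2]
C3: Y=0.000+0.01131j on G[2,7]
R3: Y=0.002364+0.000j on G[0,4]
R4: Y=0.001217+0.000j on G[5,0]
R5: Y=0.1238+0.000j on G[3,0]
R6: Y=0.03717+0.000j on G[1,7]
I1: z[7]−=0.0388, z[5]+=0.0388
R7: Y=0.05882+0.000j on G[5,6]
C4: Y=0.000+0.4351j on G[0,5]
C5: Y=0.000+2.244j on G[2,1]
C6: Y=0.000+0.005417j on G[4,1]
R8: Y=0.0003984+0.000j on G[4,3]
R9: Y=0.03546+0.000j on G[1,3]
R10: Y=0.2488+0.000j on G[5,7]
R11: Y=0.2625+0.000j on G[6,4]
R12: Y=0.6098+0.000j on G[4,6]
R13: Y=0.6452+0.000j on G[2,1]
V1: row V4−V7=20, i_V1 at 4,7
solve → V1=0.01232+0.3067j, V2=-0.003817+0.2992j, V3=-0.09212+0.1765j, V4=16.44-0.2668j, V5=-0.05994-0.1791j, V6=15.40-0.2613j, V7=-3.559-0.2668j
aux → i_V1=-0.9579-0.08335j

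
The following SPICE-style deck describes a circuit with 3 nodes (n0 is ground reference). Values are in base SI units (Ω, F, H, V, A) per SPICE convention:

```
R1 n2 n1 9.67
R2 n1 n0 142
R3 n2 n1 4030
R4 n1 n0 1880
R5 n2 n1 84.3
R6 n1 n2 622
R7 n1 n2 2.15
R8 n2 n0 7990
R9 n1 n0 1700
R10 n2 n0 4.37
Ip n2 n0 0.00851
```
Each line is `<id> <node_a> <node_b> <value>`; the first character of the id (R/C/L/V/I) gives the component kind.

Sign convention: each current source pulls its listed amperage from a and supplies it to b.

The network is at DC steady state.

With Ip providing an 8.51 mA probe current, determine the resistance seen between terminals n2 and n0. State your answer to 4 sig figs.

R_eq = 4.219 Ω

MNA unknowns: 2 node voltages V₁..V_2
R1: Y=0.1034 on G[2,1]
R2: Y=0.007042 on G[1,0]
R3: Y=0.0002481 on G[2,1]
R4: Y=0.0005319 on G[1,0]
R5: Y=0.01186 on G[2,1]
R6: Y=0.001608 on G[1,2]
R7: Y=0.4651 on G[1,2]
R8: Y=0.0001252 on G[2,0]
R9: Y=0.0005882 on G[1,0]
R10: Y=0.2288 on G[2,0]
Ip: z[2]−=0.00851, z[0]+=0.00851
solve → V1=-0.03541, V2=-0.03591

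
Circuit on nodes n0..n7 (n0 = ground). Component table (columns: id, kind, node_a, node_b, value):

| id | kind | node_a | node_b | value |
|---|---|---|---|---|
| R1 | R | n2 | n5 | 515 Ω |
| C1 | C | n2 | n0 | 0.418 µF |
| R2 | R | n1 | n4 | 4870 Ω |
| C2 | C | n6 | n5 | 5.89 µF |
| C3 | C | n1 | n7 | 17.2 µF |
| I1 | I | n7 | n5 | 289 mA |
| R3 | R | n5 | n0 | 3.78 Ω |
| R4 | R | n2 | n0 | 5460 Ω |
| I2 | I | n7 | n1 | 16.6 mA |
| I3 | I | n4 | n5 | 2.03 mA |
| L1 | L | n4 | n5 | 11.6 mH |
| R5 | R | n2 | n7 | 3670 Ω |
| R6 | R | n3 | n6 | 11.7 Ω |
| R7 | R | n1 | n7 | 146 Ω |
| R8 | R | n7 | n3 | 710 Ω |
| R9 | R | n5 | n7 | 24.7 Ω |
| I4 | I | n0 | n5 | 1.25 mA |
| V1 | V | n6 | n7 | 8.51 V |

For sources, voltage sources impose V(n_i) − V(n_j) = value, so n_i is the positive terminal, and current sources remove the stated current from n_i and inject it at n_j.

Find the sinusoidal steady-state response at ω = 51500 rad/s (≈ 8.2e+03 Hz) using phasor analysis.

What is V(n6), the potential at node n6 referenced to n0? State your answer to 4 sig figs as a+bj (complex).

Apply KCL at each of the 7 non-ground nodes and solve the resulting linear system.
Node n1: branches {R2, C3, I2, R7} → V_1 = -8.472-0.2126j
Node n2: branches {R1, C1, R4, R5} → V_2 = -0.01397+0.1045j
Node n3: branches {R6, R8} → V_3 = -0.1001-0.1919j
Node n4: branches {R2, I3, L1} → V_4 = -0.2333-2.222j
Node n5: branches {R1, C2, I1, R3, I3, L1, R9, I4} → V_5 = 0.01324+0.001064j
Node n6: branches {C2, R6, V1} → V_6 = 0.03790-0.1919j
Node n7: branches {C3, I1, I2, R5, R7, R8, R9, V1} → V_7 = -8.472-0.1919j
Source currents: i(V1)=-0.07032-0.007480j

0.03790-0.1919j V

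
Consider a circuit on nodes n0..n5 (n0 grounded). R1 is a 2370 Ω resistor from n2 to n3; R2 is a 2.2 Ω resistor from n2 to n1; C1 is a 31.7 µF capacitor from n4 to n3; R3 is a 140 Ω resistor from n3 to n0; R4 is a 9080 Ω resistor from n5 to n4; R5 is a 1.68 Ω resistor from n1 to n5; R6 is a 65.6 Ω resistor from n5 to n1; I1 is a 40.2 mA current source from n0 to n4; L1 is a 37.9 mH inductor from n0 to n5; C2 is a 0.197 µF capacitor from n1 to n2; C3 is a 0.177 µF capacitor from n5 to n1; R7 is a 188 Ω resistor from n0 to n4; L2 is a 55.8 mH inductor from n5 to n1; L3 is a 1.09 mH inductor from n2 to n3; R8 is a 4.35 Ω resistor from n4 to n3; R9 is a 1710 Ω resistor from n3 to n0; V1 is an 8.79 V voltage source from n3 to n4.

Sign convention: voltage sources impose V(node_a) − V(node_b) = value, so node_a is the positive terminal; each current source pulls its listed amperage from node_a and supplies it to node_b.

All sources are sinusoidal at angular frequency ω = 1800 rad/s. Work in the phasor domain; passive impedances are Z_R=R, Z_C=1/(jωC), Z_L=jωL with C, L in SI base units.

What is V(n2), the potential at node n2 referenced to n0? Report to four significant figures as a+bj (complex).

2.983+3.049j V

Element admittances at ω=1800 rad/s:
  Y(R1) = 0.0004219+0.000j S between n2,n3
  Y(R2) = 0.4545+0.000j S between n2,n1
  Y(C1) = 0.000+0.05706j S between n4,n3
  Y(R3) = 0.007143+0.000j S between n3,n0
  Y(R4) = 0.0001101+0.000j S between n5,n4
  Y(R5) = 0.5952+0.000j S between n1,n5
  Y(R6) = 0.01524+0.000j S between n5,n1
  I1: injects 0.0402 A into n4 (from n0)
  Y(L1) = 0.000-0.01466j S between n0,n5
  Y(C2) = 0.000+0.0003546j S between n1,n2
  Y(C3) = 0.000+0.0003186j S between n5,n1
  Y(R7) = 0.005319+0.000j S between n0,n4
  Y(L2) = 0.000-0.009956j S between n5,n1
  Y(L3) = 0.000-0.5097j S between n2,n3
  Y(R8) = 0.2299+0.000j S between n4,n3
  Y(R9) = 0.0005848+0.000j S between n3,n0
  V1: constraint V(n3)−V(n4) = 8.79
Assemble and solve the 6×6 MNA system:
  V(n1)=2.877+3.140j  V(n2)=2.983+3.049j  V(n3)=3.063+3.143j  V(n4)=-5.727+3.143j  V(n5)=2.798+3.206j
  i(V1)=-2.092-0.4848j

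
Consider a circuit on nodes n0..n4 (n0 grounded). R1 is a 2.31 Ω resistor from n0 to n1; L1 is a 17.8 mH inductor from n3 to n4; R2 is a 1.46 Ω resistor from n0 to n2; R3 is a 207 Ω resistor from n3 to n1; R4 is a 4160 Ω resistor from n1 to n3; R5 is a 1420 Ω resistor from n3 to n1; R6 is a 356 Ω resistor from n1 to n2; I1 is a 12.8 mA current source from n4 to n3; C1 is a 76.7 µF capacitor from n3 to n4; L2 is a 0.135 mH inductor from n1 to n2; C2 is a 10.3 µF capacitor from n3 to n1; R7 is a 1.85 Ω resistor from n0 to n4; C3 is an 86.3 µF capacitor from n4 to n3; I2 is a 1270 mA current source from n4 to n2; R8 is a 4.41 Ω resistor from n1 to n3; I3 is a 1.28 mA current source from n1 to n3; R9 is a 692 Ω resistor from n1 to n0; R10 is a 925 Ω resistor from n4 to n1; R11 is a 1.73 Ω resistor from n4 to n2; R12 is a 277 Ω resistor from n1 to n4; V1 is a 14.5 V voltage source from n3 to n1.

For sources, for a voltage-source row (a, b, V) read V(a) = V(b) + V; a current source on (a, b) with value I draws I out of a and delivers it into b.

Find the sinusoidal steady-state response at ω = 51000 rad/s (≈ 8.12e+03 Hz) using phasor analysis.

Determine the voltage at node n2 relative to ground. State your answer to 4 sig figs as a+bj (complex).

2.795+1.208j V

Apply KCL at each of the 4 non-ground nodes and solve the resulting linear system.
Node n1: branches {R1, R3, R4, R5, R6, L2, C2, R8, I3, R9, R10, R12, V1} → V_1 = -10.09-1.172j
Node n2: branches {R2, R6, L2, I2, R11} → V_2 = 2.795+1.208j
Node n3: branches {L1, R3, R4, R5, I1, C1, C2, C3, R8, I3, V1} → V_3 = 4.407-1.172j
Node n4: branches {L1, I1, C1, R7, C3, I2, R10, R11, R12} → V_4 = 4.569-0.5885j
Source currents: i(V1)=-8.205-6.263j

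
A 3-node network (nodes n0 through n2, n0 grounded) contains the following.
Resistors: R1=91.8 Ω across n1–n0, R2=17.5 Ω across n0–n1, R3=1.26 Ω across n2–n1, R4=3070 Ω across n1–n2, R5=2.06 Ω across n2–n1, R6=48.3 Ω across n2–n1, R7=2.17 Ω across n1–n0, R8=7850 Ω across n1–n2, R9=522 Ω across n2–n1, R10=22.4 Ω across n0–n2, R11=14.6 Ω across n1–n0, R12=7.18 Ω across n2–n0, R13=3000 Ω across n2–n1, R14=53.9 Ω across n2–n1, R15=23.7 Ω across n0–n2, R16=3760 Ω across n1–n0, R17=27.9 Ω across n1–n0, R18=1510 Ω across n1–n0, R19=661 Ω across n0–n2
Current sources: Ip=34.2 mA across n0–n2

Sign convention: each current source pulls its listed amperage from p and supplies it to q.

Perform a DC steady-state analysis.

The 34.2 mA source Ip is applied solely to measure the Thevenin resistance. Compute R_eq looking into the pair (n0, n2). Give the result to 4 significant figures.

Apply KCL at each of the 2 non-ground nodes and solve the resulting linear system.
Node n1: branches {R1, R2, R3, R4, R5, R6, R7, R8, R9, R11, R13, R14, R16, R17, R18} → V_1 = 0.03522
Node n2: branches {R3, R4, R5, R6, R8, R9, R10, R12, R13, R14, R15, R19, Ip} → V_2 = 0.05213

R_eq = 1.524 Ω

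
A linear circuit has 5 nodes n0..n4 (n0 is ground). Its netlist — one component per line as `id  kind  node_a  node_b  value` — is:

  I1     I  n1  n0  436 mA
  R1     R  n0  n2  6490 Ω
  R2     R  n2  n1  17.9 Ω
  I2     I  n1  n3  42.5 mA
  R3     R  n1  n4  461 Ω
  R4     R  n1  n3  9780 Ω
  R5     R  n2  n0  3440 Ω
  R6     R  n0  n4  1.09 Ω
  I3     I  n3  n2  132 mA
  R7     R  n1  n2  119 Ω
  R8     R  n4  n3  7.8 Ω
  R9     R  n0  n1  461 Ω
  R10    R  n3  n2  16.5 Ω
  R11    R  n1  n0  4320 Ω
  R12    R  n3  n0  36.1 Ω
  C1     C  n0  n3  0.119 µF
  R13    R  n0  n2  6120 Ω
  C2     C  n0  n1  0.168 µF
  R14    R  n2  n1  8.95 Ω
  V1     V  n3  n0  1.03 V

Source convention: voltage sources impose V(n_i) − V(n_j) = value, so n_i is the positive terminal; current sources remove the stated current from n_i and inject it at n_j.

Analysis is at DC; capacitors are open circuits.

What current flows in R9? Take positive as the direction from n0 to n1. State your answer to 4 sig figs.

MNA unknowns: 4 node voltages V₁..V_4 plus 1 source current (V1)
I1: z[1]−=0.436, z[0]+=0.436
R1: Y=0.0001541 on G[0,2]
R2: Y=0.05587 on G[2,1]
I2: z[1]−=0.0425, z[3]+=0.0425
R3: Y=0.002169 on G[1,4]
R4: Y=0.0001022 on G[1,3]
R5: Y=0.0002907 on G[2,0]
R6: Y=0.9174 on G[0,4]
I3: z[3]−=0.132, z[2]+=0.132
R7: Y=0.008403 on G[1,2]
R8: Y=0.1282 on G[4,3]
R9: Y=0.002169 on G[0,1]
R10: Y=0.06061 on G[3,2]
R11: Y=0.0002315 on G[1,0]
R12: Y=0.02770 on G[3,0]
C1: Y=0.000 on G[0,3]
R13: Y=0.0001634 on G[0,2]
C2: Y=0.000 on G[0,1]
R14: Y=0.1117 on G[2,1]
V1: row V3−V0=1.03, i_V1 at 3,0
solve → V1=-6.666, V2=-4.126, V3=1.030, V4=0.1122
aux → i_V1=-0.5490

0.01446 A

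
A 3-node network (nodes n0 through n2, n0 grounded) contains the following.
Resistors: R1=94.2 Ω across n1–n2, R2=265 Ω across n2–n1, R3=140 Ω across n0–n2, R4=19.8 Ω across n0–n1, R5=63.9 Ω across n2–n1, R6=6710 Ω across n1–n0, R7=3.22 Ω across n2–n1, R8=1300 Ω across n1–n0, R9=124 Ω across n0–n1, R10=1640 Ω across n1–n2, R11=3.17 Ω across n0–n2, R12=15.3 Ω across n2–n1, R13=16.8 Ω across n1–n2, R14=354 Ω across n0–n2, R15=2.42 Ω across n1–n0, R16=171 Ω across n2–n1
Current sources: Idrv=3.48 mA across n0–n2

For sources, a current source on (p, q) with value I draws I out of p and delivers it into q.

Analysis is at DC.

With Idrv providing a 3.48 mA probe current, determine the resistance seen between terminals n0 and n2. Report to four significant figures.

Element admittances at DC:
  Y(R1) = 0.01062 S between n1,n2
  Y(R2) = 0.003774 S between n2,n1
  Y(R3) = 0.007143 S between n0,n2
  Y(R4) = 0.05051 S between n0,n1
  Y(R5) = 0.01565 S between n2,n1
  Y(R6) = 0.0001490 S between n1,n0
  Y(R7) = 0.3106 S between n2,n1
  Y(R8) = 0.0007692 S between n1,n0
  Y(R9) = 0.008065 S between n0,n1
  Y(R10) = 0.0006098 S between n1,n2
  Y(R11) = 0.3155 S between n0,n2
  Y(R12) = 0.06536 S between n2,n1
  Y(R13) = 0.05952 S between n1,n2
  Y(R14) = 0.002825 S between n0,n2
  Y(R15) = 0.4132 S between n1,n0
  Y(R16) = 0.005848 S between n2,n1
  Idrv: injects 0.00348 A into n2 (from n0)
Assemble and solve the 2×2 MNA system:
  V(n1)=0.003096  V(n2)=0.006197

R_eq = 1.781 Ω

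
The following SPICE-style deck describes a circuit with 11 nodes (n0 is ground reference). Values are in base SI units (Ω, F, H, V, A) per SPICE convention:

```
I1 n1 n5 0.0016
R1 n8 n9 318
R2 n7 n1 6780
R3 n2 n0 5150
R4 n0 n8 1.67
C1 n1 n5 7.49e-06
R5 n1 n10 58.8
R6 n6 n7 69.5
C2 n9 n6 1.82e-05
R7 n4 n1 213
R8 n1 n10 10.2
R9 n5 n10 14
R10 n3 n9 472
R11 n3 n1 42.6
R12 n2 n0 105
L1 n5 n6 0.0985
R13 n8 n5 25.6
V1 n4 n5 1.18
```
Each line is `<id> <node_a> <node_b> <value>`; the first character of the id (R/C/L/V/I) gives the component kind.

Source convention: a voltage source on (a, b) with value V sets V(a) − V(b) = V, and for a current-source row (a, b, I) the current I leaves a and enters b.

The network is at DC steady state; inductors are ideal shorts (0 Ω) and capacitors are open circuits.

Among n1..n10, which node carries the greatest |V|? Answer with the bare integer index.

4

MNA unknowns: 10 node voltages V₁..V_10 plus 2 source currents (L1, V1)
I1: z[1]−=0.0016, z[5]+=0.0016
R1: Y=0.003145 on G[8,9]
R2: Y=0.0001475 on G[7,1]
R3: Y=0.0001942 on G[2,0]
R4: Y=0.5988 on G[0,8]
C1: Y=0.000 on G[1,5]
R5: Y=0.01701 on G[1,10]
R6: Y=0.01439 on G[6,7]
C2: Y=0.000 on G[9,6]
R7: Y=0.004695 on G[4,1]
R8: Y=0.09804 on G[1,10]
R9: Y=0.07143 on G[5,10]
R10: Y=0.002119 on G[3,9]
R11: Y=0.02347 on G[3,1]
R12: Y=0.009524 on G[2,0]
L1: row V5−V6=0, i_L1 at 5,6
R13: Y=0.03906 on G[8,5]
V1: row V4−V5=1.18, i_V1 at 4,5
solve → V1=0.07633, V2=0.000, V3=0.07243, V4=1.178, V5=-0.002347, V6=-0.002347, V7=-0.001549, V8=0.000, V9=0.02915, V10=0.04620
aux → i_L1=-1.149e-05, i_V1=-0.005171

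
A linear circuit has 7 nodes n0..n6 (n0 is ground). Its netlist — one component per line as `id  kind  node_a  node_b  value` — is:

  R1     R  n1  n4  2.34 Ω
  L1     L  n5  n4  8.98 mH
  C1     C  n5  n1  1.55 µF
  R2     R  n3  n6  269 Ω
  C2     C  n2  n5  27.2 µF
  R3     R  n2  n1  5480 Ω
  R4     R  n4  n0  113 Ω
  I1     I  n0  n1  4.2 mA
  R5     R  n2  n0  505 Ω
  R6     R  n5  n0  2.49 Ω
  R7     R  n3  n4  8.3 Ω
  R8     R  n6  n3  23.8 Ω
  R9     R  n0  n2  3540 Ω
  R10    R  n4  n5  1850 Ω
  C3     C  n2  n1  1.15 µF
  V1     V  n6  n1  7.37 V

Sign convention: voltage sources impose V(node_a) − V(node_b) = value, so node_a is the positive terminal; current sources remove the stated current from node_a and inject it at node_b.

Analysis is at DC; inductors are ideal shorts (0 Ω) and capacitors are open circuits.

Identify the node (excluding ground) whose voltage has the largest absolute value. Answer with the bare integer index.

Apply KCL at each of the 6 non-ground nodes and solve the resulting linear system.
Node n1: branches {R1, C1, R3, I1, C3, V1} → V_1 = -0.5108
Node n2: branches {C2, R3, R5, R9, C3} → V_2 = -0.03812
Node n3: branches {R2, R7, R8} → V_3 = 1.895
Node n4: branches {R1, L1, R4, R7, R10} → V_4 = 0.01044
Node n5: branches {L1, C1, C2, R6, R10} → V_5 = 0.01044
Node n6: branches {R2, R8, V1} → V_6 = 6.859
Source currents: i(L1)=-0.004194, i(V1)=-0.2270

6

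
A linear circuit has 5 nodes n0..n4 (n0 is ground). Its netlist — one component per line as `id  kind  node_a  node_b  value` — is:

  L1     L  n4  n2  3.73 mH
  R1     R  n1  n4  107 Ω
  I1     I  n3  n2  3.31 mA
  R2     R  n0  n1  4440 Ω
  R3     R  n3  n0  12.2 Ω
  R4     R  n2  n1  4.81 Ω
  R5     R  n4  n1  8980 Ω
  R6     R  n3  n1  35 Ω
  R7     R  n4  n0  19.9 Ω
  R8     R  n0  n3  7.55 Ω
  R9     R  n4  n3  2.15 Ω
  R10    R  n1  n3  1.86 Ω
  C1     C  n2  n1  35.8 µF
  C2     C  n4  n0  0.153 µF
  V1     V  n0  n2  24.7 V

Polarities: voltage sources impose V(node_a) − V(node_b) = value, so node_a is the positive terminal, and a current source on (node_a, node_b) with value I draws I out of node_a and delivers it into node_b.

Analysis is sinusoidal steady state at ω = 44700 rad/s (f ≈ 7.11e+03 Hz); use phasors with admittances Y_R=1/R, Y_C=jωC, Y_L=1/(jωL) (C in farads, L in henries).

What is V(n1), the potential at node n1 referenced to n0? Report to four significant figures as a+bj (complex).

-24.01-2.603j V

Element admittances at ω=44700 rad/s:
  Y(L1) = 0.000-0.005998j S between n4,n2
  Y(R1) = 0.009346+0.000j S between n1,n4
  I1: injects 0.00331 A into n2 (from n3)
  Y(R2) = 0.0002252+0.000j S between n0,n1
  Y(R3) = 0.08197+0.000j S between n3,n0
  Y(R4) = 0.2079+0.000j S between n2,n1
  Y(R5) = 0.0001114+0.000j S between n4,n1
  Y(R6) = 0.02857+0.000j S between n3,n1
  Y(R7) = 0.05025+0.000j S between n4,n0
  Y(R8) = 0.1325+0.000j S between n0,n3
  Y(R9) = 0.4651+0.000j S between n4,n3
  Y(R10) = 0.5376+0.000j S between n1,n3
  Y(C1) = 0.000+1.600j S between n2,n1
  Y(C2) = 0.000+0.006839j S between n4,n0
  V1: constraint V(n0)−V(n2) = 24.7
Assemble and solve the 5×5 MNA system:
  V(n1)=-24.01-2.603j  V(n2)=-24.70+0.000j  V(n3)=-16.55-1.623j  V(n4)=-15.10-1.179j
  i(V1)=-4.306-0.5112j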